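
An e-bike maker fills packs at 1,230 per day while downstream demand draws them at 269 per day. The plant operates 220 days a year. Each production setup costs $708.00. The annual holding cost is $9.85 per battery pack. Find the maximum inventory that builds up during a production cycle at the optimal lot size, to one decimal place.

Annual demand D = 269 × 220 = 59,180.
Production build-up factor (1 − d/p) = 1 − 269/1,230 = 0.7813.
Q* = √(2DS / (H(1 − d/p))) = √(2 × 59,180 × 708 / (9.85 × 0.7813)).
= √(83,798,880 / 7.6958) ≈ 3299.832.
Maximum inventory = Q*(1 − d/p) = 3299.832 × 0.7813 ≈ 2578.162.

I_max ≈ 2,578.2 packs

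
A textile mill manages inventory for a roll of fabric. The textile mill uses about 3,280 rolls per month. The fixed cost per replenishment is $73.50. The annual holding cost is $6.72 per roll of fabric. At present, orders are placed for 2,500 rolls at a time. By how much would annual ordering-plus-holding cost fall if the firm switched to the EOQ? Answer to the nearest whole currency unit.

Annual demand D = 3,280 × 12 = 39,360.
EOQ = √(2DS/H) = √(2 × 39,360 × 73.5 / 6.72) ≈ 927.90.
Cost at Q* = (D/Q*)S + (Q*/2)H = √(2DSH) ≈ $6,235.49.
Cost at Q = 2,500: (39,360/2,500)×73.5 + (2,500/2)×6.72 = $1,157.18 + $8,400.00 = $9,557.18.
Excess = $9,557.18 − $6,235.49 = $3,321.69.

Extra cost ≈ $3,322 per year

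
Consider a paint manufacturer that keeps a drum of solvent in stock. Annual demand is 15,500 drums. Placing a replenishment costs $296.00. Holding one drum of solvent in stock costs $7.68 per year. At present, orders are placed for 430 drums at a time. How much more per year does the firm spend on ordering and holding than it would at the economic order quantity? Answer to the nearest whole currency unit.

EOQ = √(2DS/H) = √(2 × 15,500 × 296 / 7.68) ≈ 1093.07.
Cost at Q* = (D/Q*)S + (Q*/2)H = √(2DSH) ≈ $8,394.74.
Cost at Q = 430: (15,500/430)×296 + (430/2)×7.68 = $10,669.77 + $1,651.20 = $12,320.97.
Excess = $12,320.97 − $8,394.74 = $3,926.23.

Extra cost ≈ $3,926 per year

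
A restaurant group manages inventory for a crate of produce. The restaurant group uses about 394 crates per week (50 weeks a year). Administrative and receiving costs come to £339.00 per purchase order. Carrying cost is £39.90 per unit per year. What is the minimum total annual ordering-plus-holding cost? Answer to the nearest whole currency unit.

Annual demand D = 394 × 50 = 19,700.
The optimal lot size = √(2DS/H) = √(2 × 19,700 × 339 / 39.9) ≈ 578.58.
At the optimum the two cost components are equal, so total cost = 2·(Q*/2)H = Q*·H.
Minimum total = √(2DSH) = √(2 × 19,700 × 339 × 39.9) ≈ 23085.241.

TC* ≈ £23,085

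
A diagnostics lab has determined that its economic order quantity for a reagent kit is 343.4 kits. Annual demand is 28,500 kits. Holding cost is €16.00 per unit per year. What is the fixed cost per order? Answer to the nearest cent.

S ≈ €33.10

The basic EOQ model gives Q* = √(2DS/H); rearrange for the unknown.
From Q* = √(2DS/H): S = Q*²H / (2D) = 343.4² × 16 / (2 × 28,500) = 33.1014.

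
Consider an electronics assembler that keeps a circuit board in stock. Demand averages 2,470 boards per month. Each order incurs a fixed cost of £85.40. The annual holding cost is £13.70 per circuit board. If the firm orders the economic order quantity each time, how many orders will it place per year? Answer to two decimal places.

Annual demand D = 2,470 × 12 = 29,640.
The optimal lot size = √(2DS/H) = √(2 × 29,640 × 85.4 / 13.7) ≈ 607.89.
Orders per year = D / Q* = 29,640 / 607.89 ≈ 48.759.

N ≈ 48.76 orders per year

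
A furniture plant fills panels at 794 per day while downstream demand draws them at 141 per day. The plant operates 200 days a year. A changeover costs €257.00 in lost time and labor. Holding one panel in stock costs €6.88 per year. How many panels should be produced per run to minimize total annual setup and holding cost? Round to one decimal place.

Q* ≈ 1,600.5 panels

Annual demand D = 141 × 200 = 28,200.
Production build-up factor (1 − d/p) = 1 − 141/794 = 0.8224.
Q* = √(2DS / (H(1 − d/p))) = √(2 × 28,200 × 257 / (6.88 × 0.8224)).
= √(14,494,800 / 5.6582) ≈ 1600.536.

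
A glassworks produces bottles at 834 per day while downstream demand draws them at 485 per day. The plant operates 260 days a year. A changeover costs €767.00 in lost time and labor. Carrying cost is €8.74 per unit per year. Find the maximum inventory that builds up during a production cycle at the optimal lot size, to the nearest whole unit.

Annual demand D = 485 × 260 = 126,100.
Production build-up factor (1 − d/p) = 1 − 485/834 = 0.4185.
Q* = √(2DS / (H(1 − d/p))) = √(2 × 126,100 × 767 / (8.74 × 0.4185)).
= √(193,437,400 / 3.6574) ≈ 7272.518.
Maximum inventory = Q*(1 − d/p) = 7272.518 × 0.4185 ≈ 3043.296.

I_max ≈ 3,043 bottles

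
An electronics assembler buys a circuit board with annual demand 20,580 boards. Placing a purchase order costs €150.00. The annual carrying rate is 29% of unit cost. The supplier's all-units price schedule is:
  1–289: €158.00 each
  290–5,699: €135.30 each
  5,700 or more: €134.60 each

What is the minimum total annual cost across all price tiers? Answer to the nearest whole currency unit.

TC* ≈ €2,800,038

Holding cost per unit per year at price C is H = 0.29·C.
Candidates are each tier's EOQ (if it falls in that tier) and each price-break quantity.
Tier 1 (€158.00): EOQ = 367.1 exceeds tier's upper bound 289, so this tier is dominated.
EOQ at €135.30 = 396.7 (feasible in tier 2): TC = 20,580×€135.30 + (20,580/396.7)×150 + (396.7/2)×0.29×€135.30 = €2,800,038.36.
EOQ at €134.60 = 397.7 < 5700, so use break Q=5700: TC = 20,580×€134.60 + (20,580/5700.0)×150 + (5700.0/2)×0.29×€134.60 = €2,881,856.48.
Lowest total cost among the candidates is at Q = 396.7.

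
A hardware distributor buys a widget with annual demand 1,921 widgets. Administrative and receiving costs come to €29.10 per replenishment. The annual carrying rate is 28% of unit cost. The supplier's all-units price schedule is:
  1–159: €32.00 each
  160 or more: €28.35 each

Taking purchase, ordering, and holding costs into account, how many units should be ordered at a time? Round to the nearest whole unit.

Holding cost per unit per year at price C is H = 0.28·C.
Evaluate total cost at each tier's feasible EOQ or, if the EOQ is below the tier, at the tier's minimum quantity.
EOQ at €32.00 = 111.7 (feasible in tier 1): TC = 1,921×€32.00 + (1,921/111.7)×29.1 + (111.7/2)×0.28×€32.00 = €62,472.87.
EOQ at €28.35 = 118.7 < 160, so use break Q=160: TC = 1,921×€28.35 + (1,921/160.0)×29.1 + (160.0/2)×0.28×€28.35 = €55,444.77.
Lowest total cost is €55,444.77 at Q = 160.0.

Q* ≈ 160 widgets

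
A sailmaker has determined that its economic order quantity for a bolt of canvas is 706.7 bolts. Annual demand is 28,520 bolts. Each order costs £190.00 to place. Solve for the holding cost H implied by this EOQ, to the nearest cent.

The basic EOQ model gives Q* = √(2DS/H); rearrange for the unknown.
From Q* = √(2DS/H): H = 2DS / Q*² = 2 × 28,520 × 190 / 706.7² = 21.7002.

H ≈ £21.70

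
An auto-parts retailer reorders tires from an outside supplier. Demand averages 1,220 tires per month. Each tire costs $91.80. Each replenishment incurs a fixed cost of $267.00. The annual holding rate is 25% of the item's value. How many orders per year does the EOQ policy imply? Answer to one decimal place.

Annual demand D = 1,220 × 12 = 14,640.
Holding cost H = 0.25 × $91.80 = $22.9500 per unit per year.
The optimal lot size = √(2DS/H) = √(2 × 14,640 × 267 / 22.95) ≈ 583.65.
Orders per year = D / Q* = 14,640 / 583.65 ≈ 25.084.

N ≈ 25.1 orders per year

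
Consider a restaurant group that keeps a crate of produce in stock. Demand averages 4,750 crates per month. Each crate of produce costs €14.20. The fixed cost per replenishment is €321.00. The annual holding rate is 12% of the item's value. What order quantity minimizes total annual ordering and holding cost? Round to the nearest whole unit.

Annual demand D = 4,750 × 12 = 57,000.
Holding cost H = 0.12 × €14.20 = €1.7040 per unit per year.
EOQ = √(2DS / H) = √(2 × 57,000 × 321 / 1.704).
= √(36,594,000 / 1.704) = √21,475,352.1127 ≈ 4634.151.

Q* ≈ 4,634 crates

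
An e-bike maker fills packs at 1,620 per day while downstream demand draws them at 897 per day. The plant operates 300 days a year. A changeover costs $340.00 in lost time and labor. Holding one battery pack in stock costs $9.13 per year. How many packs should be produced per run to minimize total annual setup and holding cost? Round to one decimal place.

Annual demand D = 897 × 300 = 269,100.
Production build-up factor (1 − d/p) = 1 − 897/1,620 = 0.4463.
Q* = √(2DS / (H(1 − d/p))) = √(2 × 269,100 × 340 / (9.13 × 0.4463)).
= √(182,988,000 / 4.0747) ≈ 6701.380.

Q* ≈ 6,701.4 packs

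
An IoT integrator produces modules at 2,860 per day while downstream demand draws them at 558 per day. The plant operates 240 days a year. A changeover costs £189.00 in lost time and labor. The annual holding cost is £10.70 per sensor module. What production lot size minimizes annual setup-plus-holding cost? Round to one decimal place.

Q* ≈ 2,424.4 modules

Annual demand D = 558 × 240 = 133,920.
Production build-up factor (1 − d/p) = 1 − 558/2,860 = 0.8049.
Q* = √(2DS / (H(1 − d/p))) = √(2 × 133,920 × 189 / (10.7 × 0.8049)).
= √(50,621,760 / 8.6124) ≈ 2424.416.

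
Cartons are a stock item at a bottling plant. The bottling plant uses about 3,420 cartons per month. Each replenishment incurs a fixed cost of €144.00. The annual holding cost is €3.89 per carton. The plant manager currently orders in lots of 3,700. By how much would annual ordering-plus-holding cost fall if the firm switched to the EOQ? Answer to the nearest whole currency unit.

Extra cost ≈ €2,013 per year

Annual demand D = 3,420 × 12 = 41,040.
EOQ = √(2DS/H) = √(2 × 41,040 × 144 / 3.89) ≈ 1743.11.
Cost at Q* = (D/Q*)S + (Q*/2)H = √(2DSH) ≈ €6,780.70.
Cost at Q = 3,700: (41,040/3,700)×144 + (3,700/2)×3.89 = €1,597.23 + €7,196.50 = €8,793.73.
Excess = €8,793.73 − €6,780.70 = €2,013.03.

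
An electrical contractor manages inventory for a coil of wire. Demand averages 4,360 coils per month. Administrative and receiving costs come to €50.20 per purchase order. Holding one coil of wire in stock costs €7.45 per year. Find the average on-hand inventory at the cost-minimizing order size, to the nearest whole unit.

Annual demand D = 4,360 × 12 = 52,320.
The optimal lot size = √(2DS/H) = √(2 × 52,320 × 50.2 / 7.45) ≈ 839.70.
Average inventory = Q*/2 ≈ 839.70 / 2 = 419.848.

Average inventory ≈ 420 coils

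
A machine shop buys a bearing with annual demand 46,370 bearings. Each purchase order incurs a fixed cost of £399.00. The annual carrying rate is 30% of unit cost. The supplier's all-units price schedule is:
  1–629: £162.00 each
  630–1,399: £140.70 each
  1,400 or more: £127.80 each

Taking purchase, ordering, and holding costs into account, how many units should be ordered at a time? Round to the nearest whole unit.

Q* ≈ 1,400 bearings

Holding cost per unit per year at price C is H = 0.30·C.
Evaluate total cost at each tier's feasible EOQ or, if the EOQ is below the tier, at the tier's minimum quantity.
Tier 1 (£162.00): EOQ = 872.6 exceeds tier's upper bound 629, so this tier is dominated.
EOQ at £140.70 = 936.3 (feasible in tier 2): TC = 46,370×£140.70 + (46,370/936.3)×399 + (936.3/2)×0.30×£140.70 = £6,563,779.98.
EOQ at £127.80 = 982.4 < 1400, so use break Q=1400: TC = 46,370×£127.80 + (46,370/1400.0)×399 + (1400.0/2)×0.30×£127.80 = £5,966,139.45.
Lowest total cost is £5,966,139.45 at Q = 1400.0.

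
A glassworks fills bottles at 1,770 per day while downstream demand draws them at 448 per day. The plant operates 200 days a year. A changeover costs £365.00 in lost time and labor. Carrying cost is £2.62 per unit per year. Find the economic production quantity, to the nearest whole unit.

Q* ≈ 5,781 bottles

Annual demand D = 448 × 200 = 89,600.
Production build-up factor (1 − d/p) = 1 − 448/1,770 = 0.7469.
Q* = √(2DS / (H(1 − d/p))) = √(2 × 89,600 × 365 / (2.62 × 0.7469)).
= √(65,408,000 / 1.9569) ≈ 5781.436.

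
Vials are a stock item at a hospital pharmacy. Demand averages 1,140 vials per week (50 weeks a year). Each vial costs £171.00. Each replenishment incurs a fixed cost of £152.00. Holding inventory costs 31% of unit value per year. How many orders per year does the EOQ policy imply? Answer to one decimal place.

N ≈ 99.7 orders per year

Annual demand D = 1,140 × 50 = 57,000.
Holding cost H = 0.31 × £171.00 = £53.0100 per unit per year.
Q* = √(2DS/H) = √(2 × 57,000 × 152 / 53.01) ≈ 571.74.
Orders per year = D / Q* = 57,000 / 571.74 ≈ 99.696.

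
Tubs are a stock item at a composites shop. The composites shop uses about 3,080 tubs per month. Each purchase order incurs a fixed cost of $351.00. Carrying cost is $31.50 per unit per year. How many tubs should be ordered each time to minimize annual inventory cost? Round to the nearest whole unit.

Annual demand D = 3,080 × 12 = 36,960.
EOQ = √(2DS / H) = √(2 × 36,960 × 351 / 31.5).
= √(25,945,920 / 31.5) = √823,680 ≈ 907.568.

Q* ≈ 908 tubs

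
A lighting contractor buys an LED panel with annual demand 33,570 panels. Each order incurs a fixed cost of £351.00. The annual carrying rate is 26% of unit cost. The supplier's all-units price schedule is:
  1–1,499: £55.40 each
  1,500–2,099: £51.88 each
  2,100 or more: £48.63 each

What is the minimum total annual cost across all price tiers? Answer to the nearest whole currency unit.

Holding cost per unit per year at price C is H = 0.26·C.
Candidates are each tier's EOQ (if it falls in that tier) and each price-break quantity.
EOQ at £55.40 = 1279.1 (feasible in tier 1): TC = 33,570×£55.40 + (33,570/1279.1)×351 + (1279.1/2)×0.26×£55.40 = £1,878,202.08.
EOQ at £51.88 = 1321.8 < 1500, so use break Q=1500: TC = 33,570×£51.88 + (33,570/1500.0)×351 + (1500.0/2)×0.26×£51.88 = £1,759,583.58.
EOQ at £48.63 = 1365.2 < 2100, so use break Q=2100: TC = 33,570×£48.63 + (33,570/2100.0)×351 + (2100.0/2)×0.26×£48.63 = £1,651,396.08.
Lowest total cost among the candidates is at Q = 2100.0.

TC* ≈ £1,651,396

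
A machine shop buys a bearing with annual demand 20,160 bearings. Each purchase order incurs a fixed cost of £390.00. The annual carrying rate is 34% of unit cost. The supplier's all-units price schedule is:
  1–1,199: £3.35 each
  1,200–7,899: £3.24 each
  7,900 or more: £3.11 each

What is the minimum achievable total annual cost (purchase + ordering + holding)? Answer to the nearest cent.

Holding cost per unit per year at price C is H = 0.34·C.
For each price level, check whether its EOQ is feasible; otherwise the best quantity at that price is the breakpoint.
Tier 1 (£3.35): EOQ = 3715.6 exceeds tier's upper bound 1199, so this tier is dominated.
EOQ at £3.24 = 3778.2 (feasible in tier 2): TC = 20,160×£3.24 + (20,160/3778.2)×390 + (3778.2/2)×0.34×£3.24 = £69,480.42.
EOQ at £3.11 = 3856.3 < 7900, so use break Q=7900: TC = 20,160×£3.11 + (20,160/7900.0)×390 + (7900.0/2)×0.34×£3.11 = £67,869.57.
Lowest total cost among the candidates is at Q = 7900.0.

TC* ≈ £67,869.57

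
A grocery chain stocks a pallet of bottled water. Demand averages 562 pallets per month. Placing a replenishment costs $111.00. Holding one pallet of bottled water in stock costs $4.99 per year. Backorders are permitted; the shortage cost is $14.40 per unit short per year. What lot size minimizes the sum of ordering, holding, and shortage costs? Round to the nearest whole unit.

Q* ≈ 636 pallets

Annual demand D = 562 × 12 = 6,744.
With planned backorders, Q* = √(2DS/H) · √((H+B)/B).
√(2DS/H) = √(2 × 6,744 × 111 / 4.99) = 547.753.
√((H+B)/B) = √((4.99+14.4)/14.4) = 1.1604.
Q* ≈ 635.613.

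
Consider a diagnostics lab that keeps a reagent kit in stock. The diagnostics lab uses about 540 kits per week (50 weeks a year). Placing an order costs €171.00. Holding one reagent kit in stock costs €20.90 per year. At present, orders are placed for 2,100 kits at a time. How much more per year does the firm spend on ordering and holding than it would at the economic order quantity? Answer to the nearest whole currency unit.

Extra cost ≈ €10,251 per year

Annual demand D = 540 × 50 = 27,000.
EOQ = √(2DS/H) = √(2 × 27,000 × 171 / 20.9) ≈ 664.69.
Cost at Q* = (D/Q*)S + (Q*/2)H = √(2DSH) ≈ €13,892.11.
Cost at Q = 2,100: (27,000/2,100)×171 + (2,100/2)×20.9 = €2,198.57 + €21,945.00 = €24,143.57.
Excess = €24,143.57 − €13,892.11 = €10,251.47.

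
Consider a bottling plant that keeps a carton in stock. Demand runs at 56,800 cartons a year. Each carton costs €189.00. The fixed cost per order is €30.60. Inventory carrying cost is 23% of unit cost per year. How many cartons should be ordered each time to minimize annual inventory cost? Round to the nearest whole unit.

Q* ≈ 283 cartons

Holding cost H = 0.23 × €189.00 = €43.4700 per unit per year.
EOQ = √(2DS / H) = √(2 × 56,800 × 30.6 / 43.47).
= √(3,476,160 / 43.47) = √79,966.8737 ≈ 282.784.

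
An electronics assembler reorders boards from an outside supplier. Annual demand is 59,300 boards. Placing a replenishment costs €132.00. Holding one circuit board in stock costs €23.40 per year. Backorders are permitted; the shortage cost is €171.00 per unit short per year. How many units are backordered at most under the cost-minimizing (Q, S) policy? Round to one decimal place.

S* ≈ 105.0 boards

With planned backorders, Q* = √(2DS/H) · √((H+B)/B).
√(2DS/H) = √(2 × 59,300 × 132 / 23.4) = 817.940.
√((H+B)/B) = √((23.4+171)/171) = 1.0662.
Q* ≈ 872.110.
S* = Q* · H/(H+B) = 872.110 × 23.4/194.4 ≈ 104.976.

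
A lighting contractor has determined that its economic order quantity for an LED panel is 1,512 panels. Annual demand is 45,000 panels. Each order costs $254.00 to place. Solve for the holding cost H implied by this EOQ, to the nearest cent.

Invert the EOQ relation Q*² = 2DS/H.
From Q* = √(2DS/H): H = 2DS / Q*² = 2 × 45,000 × 254 / 1,512² = 9.9994.

H ≈ $10.00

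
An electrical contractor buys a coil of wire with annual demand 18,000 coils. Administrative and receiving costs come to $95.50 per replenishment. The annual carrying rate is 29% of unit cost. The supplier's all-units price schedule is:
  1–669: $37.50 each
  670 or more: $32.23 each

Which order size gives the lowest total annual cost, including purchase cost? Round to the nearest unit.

Holding cost per unit per year at price C is H = 0.29·C.
Evaluate total cost at each tier's feasible EOQ or, if the EOQ is below the tier, at the tier's minimum quantity.
EOQ at $37.50 = 562.3 (feasible in tier 1): TC = 18,000×$37.50 + (18,000/562.3)×95.5 + (562.3/2)×0.29×$37.50 = $681,114.59.
EOQ at $32.23 = 606.5 < 670, so use break Q=670: TC = 18,000×$32.23 + (18,000/670.0)×95.5 + (670.0/2)×0.29×$32.23 = $585,836.82.
Lowest total cost is $585,836.82 at Q = 670.0.

Q* ≈ 670 coils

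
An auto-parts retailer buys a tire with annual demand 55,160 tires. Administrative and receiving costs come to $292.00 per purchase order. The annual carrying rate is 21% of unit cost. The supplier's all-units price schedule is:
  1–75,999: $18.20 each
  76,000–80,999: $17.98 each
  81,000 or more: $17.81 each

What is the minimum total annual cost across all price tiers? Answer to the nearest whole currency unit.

Holding cost per unit per year at price C is H = 0.21·C.
For each price level, check whether its EOQ is feasible; otherwise the best quantity at that price is the breakpoint.
EOQ at $18.20 = 2903.2 (feasible in tier 1): TC = 55,160×$18.20 + (55,160/2903.2)×292 + (2903.2/2)×0.21×$18.20 = $1,015,007.93.
EOQ at $17.98 = 2920.9 < 76000, so use break Q=76000: TC = 55,160×$17.98 + (55,160/76000.0)×292 + (76000.0/2)×0.21×$17.98 = $1,135,469.13.
EOQ at $17.81 = 2934.8 < 81000, so use break Q=81000: TC = 55,160×$17.81 + (55,160/81000.0)×292 + (81000.0/2)×0.21×$17.81 = $1,134,072.50.
Lowest total cost among the candidates is at Q = 2903.2.

TC* ≈ $1,015,008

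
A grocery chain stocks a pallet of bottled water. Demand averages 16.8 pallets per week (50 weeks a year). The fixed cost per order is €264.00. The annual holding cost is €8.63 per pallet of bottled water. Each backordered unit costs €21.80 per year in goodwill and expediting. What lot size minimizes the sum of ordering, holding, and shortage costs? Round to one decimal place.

Q* ≈ 267.8 pallets

Annual demand D = 16.8 × 50 = 840.
With planned backorders, Q* = √(2DS/H) · √((H+B)/B).
√(2DS/H) = √(2 × 840 × 264 / 8.63) = 226.700.
√((H+B)/B) = √((8.63+21.8)/21.8) = 1.1815.
Q* ≈ 267.839.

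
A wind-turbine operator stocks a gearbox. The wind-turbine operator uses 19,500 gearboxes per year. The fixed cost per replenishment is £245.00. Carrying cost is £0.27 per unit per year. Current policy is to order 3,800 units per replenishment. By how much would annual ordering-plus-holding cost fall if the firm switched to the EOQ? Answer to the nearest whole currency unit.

Extra cost ≈ £164 per year

EOQ = √(2DS/H) = √(2 × 19,500 × 245 / 0.27) ≈ 5948.86.
Cost at Q* = (D/Q*)S + (Q*/2)H = √(2DSH) ≈ £1,606.19.
Cost at Q = 3,800: (19,500/3,800)×245 + (3,800/2)×0.27 = £1,257.24 + £513.00 = £1,770.24.
Excess = £1,770.24 − £1,606.19 = £164.05.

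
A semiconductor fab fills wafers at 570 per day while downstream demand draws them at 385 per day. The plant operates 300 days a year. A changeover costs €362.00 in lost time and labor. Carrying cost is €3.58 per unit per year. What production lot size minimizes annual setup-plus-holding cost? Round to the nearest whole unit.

Annual demand D = 385 × 300 = 115,500.
Production build-up factor (1 − d/p) = 1 − 385/570 = 0.3246.
Q* = √(2DS / (H(1 − d/p))) = √(2 × 115,500 × 362 / (3.58 × 0.3246)).
= √(83,622,000 / 1.1619) ≈ 8483.407.

Q* ≈ 8,483 wafers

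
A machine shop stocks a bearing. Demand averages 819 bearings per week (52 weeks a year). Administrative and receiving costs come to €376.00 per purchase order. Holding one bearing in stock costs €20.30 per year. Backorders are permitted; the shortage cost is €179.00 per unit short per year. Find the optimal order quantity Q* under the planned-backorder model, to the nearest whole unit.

Annual demand D = 819 × 52 = 42,588.
With planned backorders, Q* = √(2DS/H) · √((H+B)/B).
√(2DS/H) = √(2 × 42,588 × 376 / 20.3) = 1256.043.
√((H+B)/B) = √((20.3+179)/179) = 1.0552.
Q* ≈ 1325.353.

Q* ≈ 1,325 bearings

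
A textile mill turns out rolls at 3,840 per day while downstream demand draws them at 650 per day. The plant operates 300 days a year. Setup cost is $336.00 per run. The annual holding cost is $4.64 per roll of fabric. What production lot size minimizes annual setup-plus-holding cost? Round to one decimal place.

Q* ≈ 5,830.6 rolls

Annual demand D = 650 × 300 = 195,000.
Production build-up factor (1 − d/p) = 1 − 650/3,840 = 0.8307.
Q* = √(2DS / (H(1 − d/p))) = √(2 × 195,000 × 336 / (4.64 × 0.8307)).
= √(131,040,000 / 3.8546) ≈ 5830.600.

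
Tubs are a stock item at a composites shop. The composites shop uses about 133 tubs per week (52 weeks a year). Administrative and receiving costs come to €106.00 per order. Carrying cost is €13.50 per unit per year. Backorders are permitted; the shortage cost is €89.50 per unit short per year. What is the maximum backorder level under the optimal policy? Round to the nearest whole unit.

S* ≈ 46 tubs

Annual demand D = 133 × 52 = 6,916.
With planned backorders, Q* = √(2DS/H) · √((H+B)/B).
√(2DS/H) = √(2 × 6,916 × 106 / 13.5) = 329.555.
√((H+B)/B) = √((13.5+89.5)/89.5) = 1.0728.
Q* ≈ 353.538.
S* = Q* · H/(H+B) = 353.538 × 13.5/103 ≈ 46.337.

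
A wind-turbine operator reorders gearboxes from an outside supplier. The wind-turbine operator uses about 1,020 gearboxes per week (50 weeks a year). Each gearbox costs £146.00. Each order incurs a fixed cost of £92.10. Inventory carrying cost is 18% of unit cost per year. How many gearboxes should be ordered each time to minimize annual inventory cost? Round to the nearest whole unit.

Q* ≈ 598 gearboxes

Annual demand D = 1,020 × 50 = 51,000.
Holding cost H = 0.18 × £146.00 = £26.2800 per unit per year.
EOQ = √(2DS / H) = √(2 × 51,000 × 92.1 / 26.28).
= √(9,394,200 / 26.28) = √357,465.7534 ≈ 597.884.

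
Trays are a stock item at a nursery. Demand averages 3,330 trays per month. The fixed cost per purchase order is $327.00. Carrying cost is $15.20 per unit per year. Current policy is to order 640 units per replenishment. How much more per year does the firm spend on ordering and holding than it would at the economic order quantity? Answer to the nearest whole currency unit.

Annual demand D = 3,330 × 12 = 39,960.
EOQ = √(2DS/H) = √(2 × 39,960 × 327 / 15.2) ≈ 1311.23.
Cost at Q* = (D/Q*)S + (Q*/2)H = √(2DSH) ≈ $19,930.74.
Cost at Q = 640: (39,960/640)×327 + (640/2)×15.2 = $20,417.06 + $4,864.00 = $25,281.06.
Excess = $25,281.06 − $19,930.74 = $5,350.32.

Extra cost ≈ $5,350 per year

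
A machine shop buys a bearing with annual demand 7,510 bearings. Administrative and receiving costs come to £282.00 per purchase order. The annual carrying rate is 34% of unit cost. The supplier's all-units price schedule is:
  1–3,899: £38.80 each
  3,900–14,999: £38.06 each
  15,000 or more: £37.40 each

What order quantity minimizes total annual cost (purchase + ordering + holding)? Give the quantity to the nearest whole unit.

Q* ≈ 567 bearings

Holding cost per unit per year at price C is H = 0.34·C.
For each price level, check whether its EOQ is feasible; otherwise the best quantity at that price is the breakpoint.
EOQ at £38.80 = 566.6 (feasible in tier 1): TC = 7,510×£38.80 + (7,510/566.6)×282 + (566.6/2)×0.34×£38.80 = £298,863.06.
EOQ at £38.06 = 572.1 < 3900, so use break Q=3900: TC = 7,510×£38.06 + (7,510/3900.0)×282 + (3900.0/2)×0.34×£38.06 = £311,607.41.
EOQ at £37.40 = 577.1 < 15000, so use break Q=15000: TC = 7,510×£37.40 + (7,510/15000.0)×282 + (15000.0/2)×0.34×£37.40 = £376,385.19.
Lowest total cost is £298,863.06 at Q = 566.6.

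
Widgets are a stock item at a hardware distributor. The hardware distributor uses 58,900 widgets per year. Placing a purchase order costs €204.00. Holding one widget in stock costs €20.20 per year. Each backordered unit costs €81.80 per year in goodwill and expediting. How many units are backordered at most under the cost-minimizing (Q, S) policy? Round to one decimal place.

S* ≈ 241.2 widgets

With planned backorders, Q* = √(2DS/H) · √((H+B)/B).
√(2DS/H) = √(2 × 58,900 × 204 / 20.2) = 1090.717.
√((H+B)/B) = √((20.2+81.8)/81.8) = 1.1167.
Q* ≈ 1217.967.
S* = Q* · H/(H+B) = 1217.967 × 20.2/102 ≈ 241.205.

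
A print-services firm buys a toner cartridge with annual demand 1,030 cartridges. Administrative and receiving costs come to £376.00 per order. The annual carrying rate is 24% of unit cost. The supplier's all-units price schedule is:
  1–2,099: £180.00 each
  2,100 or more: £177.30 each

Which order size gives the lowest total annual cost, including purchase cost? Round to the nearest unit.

Holding cost per unit per year at price C is H = 0.24·C.
Candidates are each tier's EOQ (if it falls in that tier) and each price-break quantity.
EOQ at £180.00 = 133.9 (feasible in tier 1): TC = 1,030×£180.00 + (1,030/133.9)×376 + (133.9/2)×0.24×£180.00 = £191,184.55.
EOQ at £177.30 = 134.9 < 2100, so use break Q=2100: TC = 1,030×£177.30 + (1,030/2100.0)×376 + (2100.0/2)×0.24×£177.30 = £227,483.02.
Lowest total cost is £191,184.55 at Q = 133.9.

Q* ≈ 134 cartridges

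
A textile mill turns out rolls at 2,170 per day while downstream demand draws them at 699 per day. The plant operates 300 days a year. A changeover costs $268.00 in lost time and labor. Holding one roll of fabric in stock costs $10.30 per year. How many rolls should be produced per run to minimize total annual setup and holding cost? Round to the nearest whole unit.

Annual demand D = 699 × 300 = 209,700.
Production build-up factor (1 − d/p) = 1 − 699/2,170 = 0.6779.
Q* = √(2DS / (H(1 − d/p))) = √(2 × 209,700 × 268 / (10.3 × 0.6779)).
= √(112,399,200 / 6.9822) ≈ 4012.237.

Q* ≈ 4,012 rolls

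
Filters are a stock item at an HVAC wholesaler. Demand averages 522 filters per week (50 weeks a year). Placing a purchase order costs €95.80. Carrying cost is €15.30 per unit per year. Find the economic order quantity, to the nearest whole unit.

Q* ≈ 572 filters

Annual demand D = 522 × 50 = 26,100.
EOQ = √(2DS / H) = √(2 × 26,100 × 95.8 / 15.3).
= √(5,000,760 / 15.3) = √326,847.0588 ≈ 571.705.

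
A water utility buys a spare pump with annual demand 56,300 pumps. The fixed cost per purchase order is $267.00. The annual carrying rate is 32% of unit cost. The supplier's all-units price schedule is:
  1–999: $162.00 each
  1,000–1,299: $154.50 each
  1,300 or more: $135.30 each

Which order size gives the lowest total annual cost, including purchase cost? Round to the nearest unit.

Holding cost per unit per year at price C is H = 0.32·C.
For each price level, check whether its EOQ is feasible; otherwise the best quantity at that price is the breakpoint.
EOQ at $162.00 = 761.5 (feasible in tier 1): TC = 56,300×$162.00 + (56,300/761.5)×267 + (761.5/2)×0.32×$162.00 = $9,160,078.20.
EOQ at $154.50 = 779.8 < 1000, so use break Q=1000: TC = 56,300×$154.50 + (56,300/1000.0)×267 + (1000.0/2)×0.32×$154.50 = $8,738,102.10.
EOQ at $135.30 = 833.3 < 1300, so use break Q=1300: TC = 56,300×$135.30 + (56,300/1300.0)×267 + (1300.0/2)×0.32×$135.30 = $7,657,095.55.
Lowest total cost is $7,657,095.55 at Q = 1300.0.

Q* ≈ 1,300 pumps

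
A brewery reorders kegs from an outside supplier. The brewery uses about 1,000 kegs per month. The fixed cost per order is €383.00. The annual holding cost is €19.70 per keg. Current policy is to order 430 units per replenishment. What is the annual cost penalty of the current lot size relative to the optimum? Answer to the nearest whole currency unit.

Extra cost ≈ €1,467 per year

Annual demand D = 1,000 × 12 = 12,000.
EOQ = √(2DS/H) = √(2 × 12,000 × 383 / 19.7) ≈ 683.08.
Cost at Q* = (D/Q*)S + (Q*/2)H = √(2DSH) ≈ €13,456.69.
Cost at Q = 430: (12,000/430)×383 + (430/2)×19.7 = €10,688.37 + €4,235.50 = €14,923.87.
Excess = €14,923.87 − €13,456.69 = €1,467.19.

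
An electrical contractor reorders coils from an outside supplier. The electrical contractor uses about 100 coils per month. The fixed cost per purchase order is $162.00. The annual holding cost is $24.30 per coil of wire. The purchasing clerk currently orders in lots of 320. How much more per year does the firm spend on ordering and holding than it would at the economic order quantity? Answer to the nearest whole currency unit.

Extra cost ≈ $1,422 per year

Annual demand D = 100 × 12 = 1,200.
EOQ = √(2DS/H) = √(2 × 1,200 × 162 / 24.3) ≈ 126.49.
Cost at Q* = (D/Q*)S + (Q*/2)H = √(2DSH) ≈ $3,073.73.
Cost at Q = 320: (1,200/320)×162 + (320/2)×24.3 = $607.50 + $3,888.00 = $4,495.50.
Excess = $4,495.50 − $3,073.73 = $1,421.77.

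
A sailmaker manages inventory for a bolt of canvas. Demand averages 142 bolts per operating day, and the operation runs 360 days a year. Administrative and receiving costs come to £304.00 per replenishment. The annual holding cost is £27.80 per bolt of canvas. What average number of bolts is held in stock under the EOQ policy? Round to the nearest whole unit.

Average inventory ≈ 529 bolts

Annual demand D = 142 × 360 = 51,120.
EOQ = √(2DS/H) = √(2 × 51,120 × 304 / 27.8) ≈ 1057.36.
Average inventory = Q*/2 ≈ 1057.36 / 2 = 528.682.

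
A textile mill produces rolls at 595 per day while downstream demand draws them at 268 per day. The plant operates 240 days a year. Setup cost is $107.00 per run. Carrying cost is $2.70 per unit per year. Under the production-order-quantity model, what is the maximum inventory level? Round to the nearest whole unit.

Annual demand D = 268 × 240 = 64,320.
Production build-up factor (1 − d/p) = 1 − 268/595 = 0.5496.
Q* = √(2DS / (H(1 − d/p))) = √(2 × 64,320 × 107 / (2.7 × 0.5496)).
= √(13,764,480 / 1.4839) ≈ 3045.668.
Maximum inventory = Q*(1 − d/p) = 3045.668 × 0.5496 ≈ 1673.838.

I_max ≈ 1,674 rolls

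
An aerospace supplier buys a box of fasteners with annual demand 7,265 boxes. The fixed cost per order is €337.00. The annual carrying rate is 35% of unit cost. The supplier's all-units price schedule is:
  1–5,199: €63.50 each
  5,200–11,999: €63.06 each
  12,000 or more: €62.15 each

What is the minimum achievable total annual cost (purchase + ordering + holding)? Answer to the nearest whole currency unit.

Holding cost per unit per year at price C is H = 0.35·C.
Evaluate total cost at each tier's feasible EOQ or, if the EOQ is below the tier, at the tier's minimum quantity.
EOQ at €63.50 = 469.4 (feasible in tier 1): TC = 7,265×€63.50 + (7,265/469.4)×337 + (469.4/2)×0.35×€63.50 = €471,759.53.
EOQ at €63.06 = 471.0 < 5200, so use break Q=5200: TC = 7,265×€63.06 + (7,265/5200.0)×337 + (5200.0/2)×0.35×€63.06 = €515,986.33.
EOQ at €62.15 = 474.5 < 12000, so use break Q=12000: TC = 7,265×€62.15 + (7,265/12000.0)×337 + (12000.0/2)×0.35×€62.15 = €582,238.78.
Lowest total cost among the candidates is at Q = 469.4.

TC* ≈ €471,760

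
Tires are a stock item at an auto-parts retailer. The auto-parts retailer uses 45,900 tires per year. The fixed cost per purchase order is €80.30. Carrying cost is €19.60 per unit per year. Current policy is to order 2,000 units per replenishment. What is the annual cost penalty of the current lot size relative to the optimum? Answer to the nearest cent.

Extra cost ≈ €9,422.81 per year

EOQ = √(2DS/H) = √(2 × 45,900 × 80.3 / 19.6) ≈ 613.27.
Cost at Q* = (D/Q*)S + (Q*/2)H = √(2DSH) ≈ €12,020.07.
Cost at Q = 2,000: (45,900/2,000)×80.3 + (2,000/2)×19.6 = €1,842.88 + €19,600.00 = €21,442.88.
Excess = €21,442.88 − €12,020.07 = €9,422.81.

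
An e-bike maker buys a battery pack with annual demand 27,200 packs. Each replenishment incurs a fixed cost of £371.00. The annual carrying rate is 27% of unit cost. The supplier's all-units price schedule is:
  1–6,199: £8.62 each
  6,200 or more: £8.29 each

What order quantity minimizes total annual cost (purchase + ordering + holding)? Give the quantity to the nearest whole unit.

Holding cost per unit per year at price C is H = 0.27·C.
For each price level, check whether its EOQ is feasible; otherwise the best quantity at that price is the breakpoint.
EOQ at £8.62 = 2944.8 (feasible in tier 1): TC = 27,200×£8.62 + (27,200/2944.8)×371 + (2944.8/2)×0.27×£8.62 = £241,317.65.
EOQ at £8.29 = 3002.8 < 6200, so use break Q=6200: TC = 27,200×£8.29 + (27,200/6200.0)×371 + (6200.0/2)×0.27×£8.29 = £234,054.34.
Lowest total cost is £234,054.34 at Q = 6200.0.

Q* ≈ 6,200 packs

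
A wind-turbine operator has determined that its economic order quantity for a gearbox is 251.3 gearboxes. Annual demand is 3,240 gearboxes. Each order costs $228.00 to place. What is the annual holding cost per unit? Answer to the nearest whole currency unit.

Squaring Q* = √(2DS/H) gives Q*² = 2DS/H.
From Q* = √(2DS/H): H = 2DS / Q*² = 2 × 3,240 × 228 / 251.3² = 23.3951.

H ≈ $23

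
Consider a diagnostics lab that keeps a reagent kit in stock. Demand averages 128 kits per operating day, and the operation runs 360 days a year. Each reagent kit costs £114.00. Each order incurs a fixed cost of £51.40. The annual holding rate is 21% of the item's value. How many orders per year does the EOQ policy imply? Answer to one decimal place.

Annual demand D = 128 × 360 = 46,080.
Holding cost H = 0.21 × £114.00 = £23.9400 per unit per year.
EOQ = √(2DS/H) = √(2 × 46,080 × 51.4 / 23.94) ≈ 444.83.
Orders per year = D / Q* = 46,080 / 444.83 ≈ 103.591.

N ≈ 103.6 orders per year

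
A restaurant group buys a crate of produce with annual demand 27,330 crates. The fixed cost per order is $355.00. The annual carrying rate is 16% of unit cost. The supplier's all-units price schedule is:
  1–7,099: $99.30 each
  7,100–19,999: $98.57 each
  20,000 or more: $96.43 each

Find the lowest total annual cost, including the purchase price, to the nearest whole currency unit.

Holding cost per unit per year at price C is H = 0.16·C.
Candidates are each tier's EOQ (if it falls in that tier) and each price-break quantity.
EOQ at $99.30 = 1105.1 (feasible in tier 1): TC = 27,330×$99.30 + (27,330/1105.1)×355 + (1105.1/2)×0.16×$99.30 = $2,731,427.35.
EOQ at $98.57 = 1109.2 < 7100, so use break Q=7100: TC = 27,330×$98.57 + (27,330/7100.0)×355 + (7100.0/2)×0.16×$98.57 = $2,751,272.36.
EOQ at $96.43 = 1121.5 < 20000, so use break Q=20000: TC = 27,330×$96.43 + (27,330/20000.0)×355 + (20000.0/2)×0.16×$96.43 = $2,790,205.01.
Lowest total cost among the candidates is at Q = 1105.1.

TC* ≈ $2,731,427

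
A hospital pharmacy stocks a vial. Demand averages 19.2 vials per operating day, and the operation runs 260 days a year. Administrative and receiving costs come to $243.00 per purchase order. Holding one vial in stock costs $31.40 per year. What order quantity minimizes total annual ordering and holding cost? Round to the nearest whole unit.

Q* ≈ 278 vials

Annual demand D = 19.2 × 260 = 4,992.
EOQ = √(2DS / H) = √(2 × 4,992 × 243 / 31.4).
= √(2,426,112 / 31.4) = √77,264.7134 ≈ 277.965.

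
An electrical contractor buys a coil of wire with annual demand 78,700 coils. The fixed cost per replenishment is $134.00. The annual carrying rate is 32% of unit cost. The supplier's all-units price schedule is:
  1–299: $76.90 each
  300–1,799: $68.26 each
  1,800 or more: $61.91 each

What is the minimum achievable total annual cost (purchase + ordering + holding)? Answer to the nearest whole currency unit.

TC* ≈ $4,896,006

Holding cost per unit per year at price C is H = 0.32·C.
Candidates are each tier's EOQ (if it falls in that tier) and each price-break quantity.
Tier 1 ($76.90): EOQ = 925.8 exceeds tier's upper bound 299, so this tier is dominated.
EOQ at $68.26 = 982.6 (feasible in tier 2): TC = 78,700×$68.26 + (78,700/982.6)×134 + (982.6/2)×0.32×$68.26 = $5,393,526.11.
EOQ at $61.91 = 1031.8 < 1800, so use break Q=1800: TC = 78,700×$61.91 + (78,700/1800.0)×134 + (1800.0/2)×0.32×$61.91 = $4,896,005.86.
Lowest total cost among the candidates is at Q = 1800.0.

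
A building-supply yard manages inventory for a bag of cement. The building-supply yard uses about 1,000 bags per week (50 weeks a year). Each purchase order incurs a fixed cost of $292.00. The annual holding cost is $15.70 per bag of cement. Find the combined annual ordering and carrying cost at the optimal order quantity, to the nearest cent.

TC* ≈ $21,411.21

Annual demand D = 1,000 × 50 = 50,000.
EOQ = √(2DS/H) = √(2 × 50,000 × 292 / 15.7) ≈ 1363.77.
At Q*, ordering cost (D/Q*)S equals holding cost (Q*/2)H, each = √(DSH/2).
Minimum total = √(2DSH) = √(2 × 50,000 × 292 × 15.7) ≈ 21411.212.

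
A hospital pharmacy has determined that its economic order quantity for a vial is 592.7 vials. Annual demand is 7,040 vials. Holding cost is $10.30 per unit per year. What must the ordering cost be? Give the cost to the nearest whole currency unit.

The basic EOQ model gives Q* = √(2DS/H); rearrange for the unknown.
From Q* = √(2DS/H): S = Q*²H / (2D) = 592.7² × 10.3 / (2 × 7,040) = 256.9830.

S ≈ $257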